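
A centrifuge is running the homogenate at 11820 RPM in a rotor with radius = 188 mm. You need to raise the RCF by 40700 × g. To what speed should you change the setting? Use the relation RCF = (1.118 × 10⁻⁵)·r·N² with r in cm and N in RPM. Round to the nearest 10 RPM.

18260 RPM

r = 188 mm = 18.8 cm
Current RCF = 1.118 × 10⁻⁵ × 18.8 × (11820)² = 1.118 × 10⁻⁵ × 18.8 × 139,712,400 ≈ 29,365.3 × g
Target RCF = 29,365.3 + 40,700 = 70,065.3 × g
N² = 70,065.3 / (21.0184 × 10⁻⁵) = 333,352,206
N ≈ √333,352,206 ≈ 18,257.9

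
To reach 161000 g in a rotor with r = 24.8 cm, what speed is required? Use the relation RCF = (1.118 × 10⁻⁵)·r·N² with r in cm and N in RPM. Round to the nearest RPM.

161,000 = 1.118 × 10⁻⁵ × 24.8 × N²
N² = 161,000 / (27.7264 × 10⁻⁵) = 580,674,015
N ≈ √580,674,015 ≈ 24,097.2

24097 RPM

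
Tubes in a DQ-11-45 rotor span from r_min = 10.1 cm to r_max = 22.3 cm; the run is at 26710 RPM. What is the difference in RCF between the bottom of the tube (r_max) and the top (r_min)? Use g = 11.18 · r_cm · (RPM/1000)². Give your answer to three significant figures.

ΔRCF ≈ 97300 × g

ΔRCF = 11.18 × (r_max − r_min) × (N/1000)² = 11.18 × 12.2 × 713.4241 ≈ 97,308.2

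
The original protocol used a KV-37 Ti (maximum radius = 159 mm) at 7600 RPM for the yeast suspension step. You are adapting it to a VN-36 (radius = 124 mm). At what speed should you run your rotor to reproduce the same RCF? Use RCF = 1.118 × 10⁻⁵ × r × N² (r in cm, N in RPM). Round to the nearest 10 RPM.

Original rotor: r = 159 mm = 15.9 cm
RCF_original = 1.118 × 10⁻⁵ × 15.9 × (7600)² = 1.118 × 10⁻⁵ × 15.9 × 57,760,000 ≈ 10,267.5 × g
Your rotor: r = 124 mm = 12.4 cm
10,267.5 = 1.118 × 10⁻⁵ × 12.4 × N²
N² = 10,267.5 / (13.8632 × 10⁻⁵) = 74,062,987
N ≈ √74,062,987 ≈ 8,606.0

≈ 8610 RPM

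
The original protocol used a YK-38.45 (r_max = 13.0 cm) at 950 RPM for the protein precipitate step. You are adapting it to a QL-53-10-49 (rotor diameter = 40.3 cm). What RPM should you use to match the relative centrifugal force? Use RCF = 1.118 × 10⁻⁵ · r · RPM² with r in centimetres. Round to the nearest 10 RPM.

760 RPM

RCF_original = 1.118 × 10⁻⁵ × 13 × (950)² = 1.118 × 10⁻⁵ × 13 × 902,500 ≈ 131.2 × g
Your rotor: r = 40.3 / 2 = 20.15 cm
131.2 = 1.118 × 10⁻⁵ × 20.15 × N²
N² = 131.2 / (22.5277 × 10⁻⁵) = 582,394
N ≈ √582,394 ≈ 763.1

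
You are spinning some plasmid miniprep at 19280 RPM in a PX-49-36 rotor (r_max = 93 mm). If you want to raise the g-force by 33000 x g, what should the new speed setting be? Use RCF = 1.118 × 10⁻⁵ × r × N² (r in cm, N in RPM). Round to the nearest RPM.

≈ 26251 RPM

r = 93 mm = 9.3 cm
Current RCF = 1.118 × 10⁻⁵ × 9.3 × (19280)² = 1.118 × 10⁻⁵ × 9.3 × 371,718,400 ≈ 38,649 × g
Target RCF = 38,649 + 33,000 = 71,649 × g
N² = 71,649 / (10.3974 × 10⁻⁵) = 689,104,969
N ≈ √689,104,969 ≈ 26,250.8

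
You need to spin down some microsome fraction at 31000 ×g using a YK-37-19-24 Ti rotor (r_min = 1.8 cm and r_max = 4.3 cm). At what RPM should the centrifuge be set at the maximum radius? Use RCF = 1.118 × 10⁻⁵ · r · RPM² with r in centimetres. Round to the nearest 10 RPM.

N ≈ 25390 RPM

Use r_max = 4.3 cm.
RCF = 1.118 × 10⁻⁵ × r × N²
31,000 = 1.118 × 10⁻⁵ × 4.3 × N²
N² = 31,000 / (4.8074 × 10⁻⁵) = 644,839,206
N ≈ √644,839,206 ≈ 25,393.7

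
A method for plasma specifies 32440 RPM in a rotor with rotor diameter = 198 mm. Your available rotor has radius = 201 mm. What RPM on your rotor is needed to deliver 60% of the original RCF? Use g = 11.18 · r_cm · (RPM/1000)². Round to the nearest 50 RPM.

17650 RPM

Original rotor: r = 198 mm / 2 = 99 mm = 9.9 cm
RCF_original = 11.18 × 9.9 × (32.44)² = 11.18 × 9.9 × 1,052.3536 ≈ 116,476.6 × g
Target RCF = 0.6 × 116,476.6 ≈ 69,886 × g
Your rotor: r = 201 mm = 20.1 cm
69,886 = 11.18 × 20.1 × (N/1000)²
(N/1000)² = 69,886 / 224.718 = 310.9942
N = 1000 × √310.9942 ≈ 17,635.0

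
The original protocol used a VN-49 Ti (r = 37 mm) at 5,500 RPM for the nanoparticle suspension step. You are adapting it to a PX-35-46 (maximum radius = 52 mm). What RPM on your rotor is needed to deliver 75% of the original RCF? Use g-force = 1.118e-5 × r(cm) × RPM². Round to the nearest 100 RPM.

≈ 4000 RPM

Original rotor: r = 37 mm = 3.7 cm
RCF = 1.118 × 10⁻⁵ × r × N²
RCF_original = 1.118 × 10⁻⁵ × 3.7 × (5500)² = 1.118 × 10⁻⁵ × 3.7 × 30,250,000 ≈ 1,251.3 × g
Target RCF = 0.75 × 1,251.3 ≈ 938.5 × g
Your rotor: r = 52 mm = 5.2 cm
938.5 = 1.118 × 10⁻⁵ × 5.2 × N²
N² = 938.5 / (5.8136 × 10⁻⁵) = 16,143,182
N ≈ √16,143,182 ≈ 4,017.9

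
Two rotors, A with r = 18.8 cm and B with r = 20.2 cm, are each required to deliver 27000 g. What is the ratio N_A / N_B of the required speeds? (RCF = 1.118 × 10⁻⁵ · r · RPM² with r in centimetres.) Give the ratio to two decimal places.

1.04

At fixed RCF, N ∝ 1/√r, so N_A/N_B = √(r_B/r_A) = √(20.2/18.8) = √1.074468 = 1.0366.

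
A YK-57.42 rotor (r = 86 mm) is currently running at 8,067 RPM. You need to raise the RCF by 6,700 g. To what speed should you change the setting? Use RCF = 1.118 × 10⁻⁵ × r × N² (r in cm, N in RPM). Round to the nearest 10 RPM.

N₂ ≈ 11610 RPM

r = 86 mm = 8.6 cm
Current RCF = 1.118 × 10⁻⁵ × 8.6 × (8067)² = 1.118 × 10⁻⁵ × 8.6 × 65,076,489 ≈ 6,257 × g
Target RCF = 6,257 + 6,700 = 12,957 × g
N² = 12,957 / (9.6148 × 10⁻⁵) = 134,760,993
N ≈ √134,760,993 ≈ 11,608.7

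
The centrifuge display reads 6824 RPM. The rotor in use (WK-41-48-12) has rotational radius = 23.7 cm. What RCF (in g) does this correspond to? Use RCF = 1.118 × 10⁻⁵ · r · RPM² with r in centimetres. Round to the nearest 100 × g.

RCF = 1.118 × 10⁻⁵ × r × N²
RCF = 1.118 × 10⁻⁵ × 23.7 × (6824)² = 1.118 × 10⁻⁵ × 23.7 × 46,566,976 ≈ 12,338.7 × g

12300 g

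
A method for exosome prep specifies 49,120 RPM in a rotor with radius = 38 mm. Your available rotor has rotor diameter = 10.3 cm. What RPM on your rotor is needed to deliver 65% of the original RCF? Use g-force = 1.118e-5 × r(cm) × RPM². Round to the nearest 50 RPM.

Original rotor: r = 38 mm = 3.8 cm
RCF = 1.118 × 10⁻⁵ × r × N²
RCF_original = 1.118 × 10⁻⁵ × 3.8 × (49120)² = 1.118 × 10⁻⁵ × 3.8 × 2,412,774,400 ≈ 102,504.3 × g
Target RCF = 0.65 × 102,504.3 ≈ 66,627.8 × g
Your rotor: r = 10.3 / 2 = 5.15 cm
66,627.8 = 1.118 × 10⁻⁵ × 5.15 × N²
N² = 66,627.8 / (5.7577 × 10⁻⁵) = 1,157,194,713
N ≈ √1,157,194,713 ≈ 34,017.6

34000 RPM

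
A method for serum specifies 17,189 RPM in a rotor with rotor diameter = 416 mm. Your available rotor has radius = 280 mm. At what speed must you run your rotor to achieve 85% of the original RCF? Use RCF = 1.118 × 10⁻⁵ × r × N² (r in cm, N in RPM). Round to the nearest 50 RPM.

Original rotor: r = 416 mm / 2 = 208 mm = 20.8 cm
RCF_original = 1.118 × 10⁻⁵ × 20.8 × (17189)² = 1.118 × 10⁻⁵ × 20.8 × 295,461,721 ≈ 68,707.9 × g
Target RCF = 0.85 × 68,707.9 ≈ 58,401.7 × g
Your rotor: r = 280 mm = 28.0 cm
58,401.7 = 1.118 × 10⁻⁵ × 28 × N²
N² = 58,401.7 / (31.304 × 10⁻⁵) = 186,563,059
N ≈ √186,563,059 ≈ 13,658.8

13650 RPM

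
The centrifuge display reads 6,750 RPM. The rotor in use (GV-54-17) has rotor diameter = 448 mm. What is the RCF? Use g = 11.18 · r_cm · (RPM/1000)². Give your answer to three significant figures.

r = 448 mm / 2 = 224 mm = 22.4 cm
RCF = 11.18 × 22.4 × (6.75)² = 11.18 × 22.4 × 45.5625 ≈ 11,410.3 × g

≈ 11400 x g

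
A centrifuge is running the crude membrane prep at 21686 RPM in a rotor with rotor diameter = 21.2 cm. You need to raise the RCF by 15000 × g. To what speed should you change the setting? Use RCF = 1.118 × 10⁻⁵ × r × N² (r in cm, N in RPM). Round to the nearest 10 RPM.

N₂ ≈ 24430 RPM

r = 21.2 / 2 = 10.6 cm
Current RCF = 1.118 × 10⁻⁵ × 10.6 × (21686)² = 1.118 × 10⁻⁵ × 10.6 × 470,282,596 ≈ 55,732.2 × g
Target RCF = 55,732.2 + 15,000 = 70,732.2 × g
N² = 70,732.2 / (11.8508 × 10⁻⁵) = 596,855,908
N ≈ √596,855,908 ≈ 24,430.6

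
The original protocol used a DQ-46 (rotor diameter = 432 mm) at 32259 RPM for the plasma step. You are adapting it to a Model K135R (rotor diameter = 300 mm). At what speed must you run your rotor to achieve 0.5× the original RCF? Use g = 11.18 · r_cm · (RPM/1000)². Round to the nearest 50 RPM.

≈ 27350 RPM

Original rotor: r = 432 mm / 2 = 216 mm = 21.6 cm
RCF_original = 11.18 × 21.6 × (32.259)² = 11.18 × 21.6 × 1,040.643081 ≈ 251,302.8 × g
Target RCF = 0.5 × 251,302.8 ≈ 125,651.4 × g
Your rotor: r = 300 mm / 2 = 150 mm = 15 cm
125,651.4 = 11.18 × 15 × (N/1000)²
(N/1000)² = 125,651.4 / 167.7 = 749.263
N = 1000 × √749.263 ≈ 27,372.7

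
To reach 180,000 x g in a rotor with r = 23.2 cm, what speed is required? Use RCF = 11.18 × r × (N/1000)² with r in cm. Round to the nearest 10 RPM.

RCF = 11.18 × r × (N/1000)²
180,000 = 11.18 × 23.2 × (N/1000)²
(N/1000)² = 180,000 / 259.376 = 693.9732
N = 1000 × √693.9732 ≈ 26,343.4

≈ 26340 RPM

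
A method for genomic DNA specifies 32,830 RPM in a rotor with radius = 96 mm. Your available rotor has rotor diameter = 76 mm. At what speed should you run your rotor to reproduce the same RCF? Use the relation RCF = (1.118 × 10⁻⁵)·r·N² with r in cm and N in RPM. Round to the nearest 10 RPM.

52180 RPM

Original rotor: r = 96 mm = 9.6 cm
RCF_original = 1.118 × 10⁻⁵ × 9.6 × (32830)² = 1.118 × 10⁻⁵ × 9.6 × 1,077,808,900 ≈ 115,679.1 × g
Your rotor: r = 76 mm / 2 = 38 mm = 3.8 cm
115,679.1 = 1.118 × 10⁻⁵ × 3.8 × N²
N² = 115,679.1 / (4.2484 × 10⁻⁵) = 2,722,886,263
N ≈ √2,722,886,263 ≈ 52,181.3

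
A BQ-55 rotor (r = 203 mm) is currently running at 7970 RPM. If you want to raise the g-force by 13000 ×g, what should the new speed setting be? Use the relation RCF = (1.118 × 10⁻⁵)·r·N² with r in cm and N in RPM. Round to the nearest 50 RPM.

≈ 11000 RPM

r = 203 mm = 20.3 cm
Current RCF = 1.118 × 10⁻⁵ × 20.3 × (7970)² = 1.118 × 10⁻⁵ × 20.3 × 63,520,900 ≈ 14,416.3 × g
Target RCF = 14,416.3 + 13,000 = 27,416.3 × g
N² = 27,416.3 / (22.6954 × 10⁻⁵) = 120,801,132
N ≈ √120,801,132 ≈ 10,991.0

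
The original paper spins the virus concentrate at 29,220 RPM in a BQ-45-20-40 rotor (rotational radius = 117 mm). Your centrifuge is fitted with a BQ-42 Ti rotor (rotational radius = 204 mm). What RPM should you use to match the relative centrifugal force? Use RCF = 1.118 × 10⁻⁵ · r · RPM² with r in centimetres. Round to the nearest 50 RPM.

22150 RPM

Original rotor: r = 117 mm = 11.7 cm
RCF_original = 1.118 × 10⁻⁵ × 11.7 × (29220)² = 1.118 × 10⁻⁵ × 11.7 × 853,808,400 ≈ 111,683.3 × g
Your rotor: r = 204 mm = 20.4 cm
111,683.3 = 1.118 × 10⁻⁵ × 20.4 × N²
N² = 111,683.3 / (22.8072 × 10⁻⁵) = 489,684,398
N ≈ √489,684,398 ≈ 22,128.8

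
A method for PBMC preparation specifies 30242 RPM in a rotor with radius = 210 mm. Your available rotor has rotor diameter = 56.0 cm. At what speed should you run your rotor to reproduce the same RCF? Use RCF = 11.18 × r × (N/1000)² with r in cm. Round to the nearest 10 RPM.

26190 RPM

Original rotor: r = 210 mm = 21.0 cm
RCF = 11.18 × r × (N/1000)²
RCF_original = 11.18 × 21 × (30.242)² = 11.18 × 21 × 914.578564 ≈ 214,724.8 × g
Your rotor: r = 56.0 / 2 = 28 cm
214,724.8 = 11.18 × 28 × (N/1000)²
(N/1000)² = 214,724.8 / 313.04 = 685.9341
N = 1000 × √685.9341 ≈ 26,190.3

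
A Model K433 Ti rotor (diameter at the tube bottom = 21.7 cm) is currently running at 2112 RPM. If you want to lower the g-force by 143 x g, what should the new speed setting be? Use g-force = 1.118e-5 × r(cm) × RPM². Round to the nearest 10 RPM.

N₂ ≈ 1810 RPM

r = 21.7 / 2 = 10.85 cm
Current RCF = 1.118 × 10⁻⁵ × 10.85 × (2112)² = 1.118 × 10⁻⁵ × 10.85 × 4,460,544 ≈ 541.1 × g
Target RCF = 541.1 − 143 = 398.1 × g
N² = 398.1 / (12.1303 × 10⁻⁵) = 3,281,864
N ≈ √3,281,864 ≈ 1,811.6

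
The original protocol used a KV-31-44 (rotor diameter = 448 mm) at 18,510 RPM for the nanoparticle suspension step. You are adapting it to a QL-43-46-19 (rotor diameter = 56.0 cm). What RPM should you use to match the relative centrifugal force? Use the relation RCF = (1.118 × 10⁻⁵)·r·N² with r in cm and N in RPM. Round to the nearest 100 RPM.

Original rotor: r = 448 mm / 2 = 224 mm = 22.4 cm
RCF_original = 1.118 × 10⁻⁵ × 22.4 × (18510)² = 1.118 × 10⁻⁵ × 22.4 × 342,620,100 ≈ 85,803 × g
Your rotor: r = 56.0 / 2 = 28 cm
85,803 = 1.118 × 10⁻⁵ × 28 × N²
N² = 85,803 / (31.304 × 10⁻⁵) = 274,095,962
N ≈ √274,095,962 ≈ 16,555.8

16600 RPM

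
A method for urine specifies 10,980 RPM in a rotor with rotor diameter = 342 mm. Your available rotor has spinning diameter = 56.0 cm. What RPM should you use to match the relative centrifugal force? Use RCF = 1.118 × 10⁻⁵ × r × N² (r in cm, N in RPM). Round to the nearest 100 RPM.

≈ 8600 RPM

Original rotor: r = 342 mm / 2 = 171 mm = 17.1 cm
RCF_original = 1.118 × 10⁻⁵ × 17.1 × (10980)² = 1.118 × 10⁻⁵ × 17.1 × 120,560,400 ≈ 23,048.5 × g
Your rotor: r = 56.0 / 2 = 28 cm
23,048.5 = 1.118 × 10⁻⁵ × 28 × N²
N² = 23,048.5 / (31.304 × 10⁻⁵) = 73,627,971
N ≈ √73,627,971 ≈ 8,580.7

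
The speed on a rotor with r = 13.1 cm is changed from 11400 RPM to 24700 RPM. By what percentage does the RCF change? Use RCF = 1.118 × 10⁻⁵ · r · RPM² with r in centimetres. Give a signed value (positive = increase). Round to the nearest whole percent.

RCF ∝ N², so the ratio is (24700/11400)² = (2.166667)² = 4.6944.
Change = 4.6944 − 1 = +3.6944 → +369.4%.

+369%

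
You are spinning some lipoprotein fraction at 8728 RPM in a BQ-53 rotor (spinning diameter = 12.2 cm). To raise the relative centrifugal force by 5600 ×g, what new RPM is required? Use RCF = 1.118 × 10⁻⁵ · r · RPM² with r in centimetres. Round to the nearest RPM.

r = 12.2 / 2 = 6.1 cm
Current RCF = 1.118 × 10⁻⁵ × 6.1 × (8728)² = 1.118 × 10⁻⁵ × 6.1 × 76,177,984 ≈ 5,195.2 × g
Target RCF = 5,195.2 + 5,600 = 10,795.2 × g
N² = 10,795.2 / (6.8198 × 10⁻⁵) = 158,292,032
N ≈ √158,292,032 ≈ 12,581.4

12581 RPM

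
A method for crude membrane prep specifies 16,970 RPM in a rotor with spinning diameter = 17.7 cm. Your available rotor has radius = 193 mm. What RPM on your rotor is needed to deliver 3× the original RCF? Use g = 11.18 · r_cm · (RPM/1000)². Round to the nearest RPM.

19904 RPM

Original rotor: r = 17.7 / 2 = 8.85 cm
RCF_original = 11.18 × 8.85 × (16.97)² = 11.18 × 8.85 × 287.9809 ≈ 28,493.7 × g
Target RCF = 3 × 28,493.7 ≈ 85,481.1 × g
Your rotor: r = 193 mm = 19.3 cm
85,481.1 = 11.18 × 19.3 × (N/1000)²
(N/1000)² = 85,481.1 / 215.774 = 396.1603
N = 1000 × √396.1603 ≈ 19,903.8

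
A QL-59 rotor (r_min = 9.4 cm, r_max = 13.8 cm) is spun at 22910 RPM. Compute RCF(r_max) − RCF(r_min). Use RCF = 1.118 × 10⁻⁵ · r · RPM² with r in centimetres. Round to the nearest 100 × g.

25800 g

RCF_max = 1.118 × 10⁻⁵ × 13.8 × (22910)² = 1.118 × 10⁻⁵ × 13.8 × 524,868,100 ≈ 80,978.7 × g
RCF_min = 1.118 × 10⁻⁵ × 9.4 × (22910)² = 1.118 × 10⁻⁵ × 9.4 × 524,868,100 ≈ 55,159.4 × g
ΔRCF = 80,978.7 − 55,159.4 = 25,819.3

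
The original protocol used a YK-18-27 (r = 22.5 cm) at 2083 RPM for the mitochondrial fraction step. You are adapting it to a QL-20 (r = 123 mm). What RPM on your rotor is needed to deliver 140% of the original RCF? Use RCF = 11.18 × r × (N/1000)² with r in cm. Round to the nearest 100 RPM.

3300 RPM

RCF_original = 11.18 × 22.5 × (2.083)² = 11.18 × 22.5 × 4.338889 ≈ 1,091.4 × g
Target RCF = 1.4 × 1,091.4 ≈ 1,528 × g
Your rotor: r = 123 mm = 12.3 cm
1,528 = 11.18 × 12.3 × (N/1000)²
(N/1000)² = 1,528 / 137.514 = 11.1116
N = 1000 × √11.1116 ≈ 3,333.4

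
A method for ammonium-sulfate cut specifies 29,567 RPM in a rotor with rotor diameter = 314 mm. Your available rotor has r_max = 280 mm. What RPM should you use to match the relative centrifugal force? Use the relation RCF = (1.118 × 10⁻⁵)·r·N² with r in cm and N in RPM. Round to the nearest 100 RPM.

Original rotor: r = 314 mm / 2 = 157 mm = 15.7 cm
RCF_original = 1.118 × 10⁻⁵ × 15.7 × (29567)² = 1.118 × 10⁻⁵ × 15.7 × 874,207,489 ≈ 153,446.1 × g
Your rotor: r = 280 mm = 28.0 cm
153,446.1 = 1.118 × 10⁻⁵ × 28 × N²
N² = 153,446.1 / (31.304 × 10⁻⁵) = 490,180,488
N ≈ √490,180,488 ≈ 22,140.0

22100 RPM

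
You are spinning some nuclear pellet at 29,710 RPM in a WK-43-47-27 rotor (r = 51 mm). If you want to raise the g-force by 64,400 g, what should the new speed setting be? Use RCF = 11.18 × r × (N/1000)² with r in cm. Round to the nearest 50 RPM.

N₂ ≈ 44850 RPM

r = 51 mm = 5.1 cm
Current RCF = 11.18 × 5.1 × (29.71)² = 11.18 × 5.1 × 882.6841 ≈ 50,328.9 × g
Target RCF = 50,328.9 + 64,400 = 114,728.9 × g
(N/1000)² = 114,728.9 / 57.018 = 2012.152
N = 1000 × √2012.152 ≈ 44,857.0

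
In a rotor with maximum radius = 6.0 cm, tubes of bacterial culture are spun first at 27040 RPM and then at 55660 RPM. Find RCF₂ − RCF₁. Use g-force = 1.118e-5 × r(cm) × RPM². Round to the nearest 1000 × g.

≈ 159000 × g

RCF₁ = 1.118 × 10⁻⁵ × 6 × (27040)² = 1.118 × 10⁻⁵ × 6 × 731,161,600 ≈ 49,046.3 × g
RCF₂ = 1.118 × 10⁻⁵ × 6 × (55660)² = 1.118 × 10⁻⁵ × 6 × 3,098,035,600 ≈ 207,816.2 × g
Increase = 207,816.2 − 49,046.3 = 158,769.9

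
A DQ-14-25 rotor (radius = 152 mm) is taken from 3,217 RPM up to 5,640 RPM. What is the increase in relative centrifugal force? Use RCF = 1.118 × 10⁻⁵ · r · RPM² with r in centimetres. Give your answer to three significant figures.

≈ 3650 ×g

r = 152 mm = 15.2 cm
RCF₁ = 1.118 × 10⁻⁵ × 15.2 × (3217)² = 1.118 × 10⁻⁵ × 15.2 × 10,349,089 ≈ 1,758.7 × g
RCF₂ = 1.118 × 10⁻⁵ × 15.2 × (5640)² = 1.118 × 10⁻⁵ × 15.2 × 31,809,600 ≈ 5,405.6 × g
Increase = 5,405.6 − 1,758.7 = 3,646.9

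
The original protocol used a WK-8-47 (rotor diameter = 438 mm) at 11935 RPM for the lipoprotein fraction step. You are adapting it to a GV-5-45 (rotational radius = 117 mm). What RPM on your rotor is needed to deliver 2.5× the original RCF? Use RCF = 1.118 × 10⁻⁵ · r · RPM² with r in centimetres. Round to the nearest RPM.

Original rotor: r = 438 mm / 2 = 219 mm = 21.9 cm
RCF_original = 1.118 × 10⁻⁵ × 21.9 × (11935)² = 1.118 × 10⁻⁵ × 21.9 × 142,444,225 ≈ 34,876.3 × g
Target RCF = 2.5 × 34,876.3 ≈ 87,190.8 × g
Your rotor: r = 117 mm = 11.7 cm
87,190.8 = 1.118 × 10⁻⁵ × 11.7 × N²
N² = 87,190.8 / (13.0806 × 10⁻⁵) = 666,565,754
N ≈ √666,565,754 ≈ 25,817.9

≈ 25818 RPM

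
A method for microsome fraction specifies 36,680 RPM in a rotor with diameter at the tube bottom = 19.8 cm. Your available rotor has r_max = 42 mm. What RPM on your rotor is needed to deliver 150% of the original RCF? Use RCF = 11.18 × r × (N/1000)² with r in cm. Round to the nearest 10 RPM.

68970 RPM

Original rotor: r = 19.8 / 2 = 9.9 cm
RCF_original = 11.18 × 9.9 × (36.68)² = 11.18 × 9.9 × 1,345.4224 ≈ 148,914 × g
Target RCF = 1.5 × 148,914 ≈ 223,371 × g
Your rotor: r = 42 mm = 4.2 cm
223,371 = 11.18 × 4.2 × (N/1000)²
(N/1000)² = 223,371 / 46.956 = 4757.028
N = 1000 × √4757.028 ≈ 68,971.2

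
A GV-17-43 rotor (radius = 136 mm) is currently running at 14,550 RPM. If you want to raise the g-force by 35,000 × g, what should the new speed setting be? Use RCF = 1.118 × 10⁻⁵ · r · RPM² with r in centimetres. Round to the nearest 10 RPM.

r = 136 mm = 13.6 cm
Current RCF = 1.118 × 10⁻⁵ × 13.6 × (14550)² = 1.118 × 10⁻⁵ × 13.6 × 211,702,500 ≈ 32,188.9 × g
Target RCF = 32,188.9 + 35,000 = 67,188.9 × g
N² = 67,188.9 / (15.2048 × 10⁻⁵) = 441,892,692
N ≈ √441,892,692 ≈ 21,021.2

≈ 21020 RPM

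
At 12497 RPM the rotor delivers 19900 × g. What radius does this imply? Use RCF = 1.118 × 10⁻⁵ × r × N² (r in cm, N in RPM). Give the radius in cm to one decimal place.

RCF = 1.118 × 10⁻⁵ × r × N²
19900 = 1.118 × 10⁻⁵ × r × (12497)²
r = 19900 / (1.118 × 10⁻⁵ × 156,175,009) = 19900 / 1746.037 ≈ 11.397 cm

≈ 11.4 cm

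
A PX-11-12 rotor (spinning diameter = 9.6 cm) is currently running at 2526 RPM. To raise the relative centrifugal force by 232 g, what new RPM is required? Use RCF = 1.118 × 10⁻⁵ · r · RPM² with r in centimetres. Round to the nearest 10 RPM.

N₂ ≈ 3270 RPM

r = 9.6 / 2 = 4.8 cm
Current RCF = 1.118 × 10⁻⁵ × 4.8 × (2526)² = 1.118 × 10⁻⁵ × 4.8 × 6,380,676 ≈ 342.4 × g
Target RCF = 342.4 + 232 = 574.4 × g
N² = 574.4 / (5.3664 × 10⁻⁵) = 10,703,637
N ≈ √10,703,637 ≈ 3,271.6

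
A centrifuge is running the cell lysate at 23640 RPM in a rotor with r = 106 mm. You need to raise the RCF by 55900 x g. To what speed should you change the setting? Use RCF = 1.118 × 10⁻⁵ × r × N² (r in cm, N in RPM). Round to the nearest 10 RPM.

r = 106 mm = 10.6 cm
Current RCF = 1.118 × 10⁻⁵ × 10.6 × (23640)² = 1.118 × 10⁻⁵ × 10.6 × 558,849,600 ≈ 66,228.1 × g
Target RCF = 66,228.1 + 55,900 = 122,128.1 × g
N² = 122,128.1 / (11.8508 × 10⁻⁵) = 1,030,547,305
N ≈ √1,030,547,305 ≈ 32,102.1

N₂ ≈ 32100 RPM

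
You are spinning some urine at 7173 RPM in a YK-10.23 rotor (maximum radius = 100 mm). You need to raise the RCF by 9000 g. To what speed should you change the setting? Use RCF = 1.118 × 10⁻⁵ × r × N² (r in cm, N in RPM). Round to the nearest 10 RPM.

r = 100 mm = 10.0 cm
Current RCF = 1.118 × 10⁻⁵ × 10 × (7173)² = 1.118 × 10⁻⁵ × 10 × 51,451,929 ≈ 5,752.3 × g
Target RCF = 5,752.3 + 9,000 = 14,752.3 × g
N² = 14,752.3 / (11.18 × 10⁻⁵) = 131,952,594
N ≈ √131,952,594 ≈ 11,487.1

N₂ ≈ 11490 RPM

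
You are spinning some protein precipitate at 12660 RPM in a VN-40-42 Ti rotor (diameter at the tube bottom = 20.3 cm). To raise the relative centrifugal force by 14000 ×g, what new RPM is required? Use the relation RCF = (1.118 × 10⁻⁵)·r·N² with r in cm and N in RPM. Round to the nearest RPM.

r = 20.3 / 2 = 10.15 cm
Current RCF = 1.118 × 10⁻⁵ × 10.15 × (12660)² = 1.118 × 10⁻⁵ × 10.15 × 160,275,600 ≈ 18,187.6 × g
Target RCF = 18,187.6 + 14,000 = 32,187.6 × g
N² = 32,187.6 / (11.3477 × 10⁻⁵) = 283,648,669
N ≈ √283,648,669 ≈ 16,841.9

N₂ ≈ 16842 RPM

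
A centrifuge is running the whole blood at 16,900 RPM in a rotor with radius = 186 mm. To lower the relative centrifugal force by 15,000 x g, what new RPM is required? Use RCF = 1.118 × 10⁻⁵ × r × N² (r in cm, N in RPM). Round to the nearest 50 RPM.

r = 186 mm = 18.6 cm
Current RCF = 1.118 × 10⁻⁵ × 18.6 × (16900)² = 1.118 × 10⁻⁵ × 18.6 × 285,610,000 ≈ 59,392 × g
Target RCF = 59,392 − 15,000 = 44,392 × g
N² = 44,392 / (20.7948 × 10⁻⁵) = 213,476,446
N ≈ √213,476,446 ≈ 14,610.8

14600 RPM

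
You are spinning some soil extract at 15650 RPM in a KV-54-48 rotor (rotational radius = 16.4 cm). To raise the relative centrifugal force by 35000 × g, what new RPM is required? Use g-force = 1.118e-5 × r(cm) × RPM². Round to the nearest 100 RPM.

≈ 20900 RPM

Current RCF = 1.118 × 10⁻⁵ × 16.4 × (15650)² = 1.118 × 10⁻⁵ × 16.4 × 244,922,500 ≈ 44,907 × g
Target RCF = 44,907 + 35,000 = 79,907 × g
N² = 79,907 / (18.3352 × 10⁻⁵) = 435,811,990
N ≈ √435,811,990 ≈ 20,876.1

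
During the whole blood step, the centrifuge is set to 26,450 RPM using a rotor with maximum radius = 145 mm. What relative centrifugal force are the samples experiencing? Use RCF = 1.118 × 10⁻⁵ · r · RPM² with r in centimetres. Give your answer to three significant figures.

113000 ×g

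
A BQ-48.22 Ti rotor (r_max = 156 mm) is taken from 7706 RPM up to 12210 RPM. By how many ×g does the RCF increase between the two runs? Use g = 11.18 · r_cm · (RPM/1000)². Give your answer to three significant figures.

≈ 15600 ×g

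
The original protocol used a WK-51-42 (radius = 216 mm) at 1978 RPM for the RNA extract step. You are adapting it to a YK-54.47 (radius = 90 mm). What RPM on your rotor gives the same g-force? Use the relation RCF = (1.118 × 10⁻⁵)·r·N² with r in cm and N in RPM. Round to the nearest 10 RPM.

≈ 3060 RPM

Original rotor: r = 216 mm = 21.6 cm
RCF_original = 1.118 × 10⁻⁵ × 21.6 × (1978)² = 1.118 × 10⁻⁵ × 21.6 × 3,912,484 ≈ 944.8 × g
Your rotor: r = 90 mm = 9.0 cm
944.8 = 1.118 × 10⁻⁵ × 9 × N²
N² = 944.8 / (10.062 × 10⁻⁵) = 9,389,783
N ≈ √9,389,783 ≈ 3,064.3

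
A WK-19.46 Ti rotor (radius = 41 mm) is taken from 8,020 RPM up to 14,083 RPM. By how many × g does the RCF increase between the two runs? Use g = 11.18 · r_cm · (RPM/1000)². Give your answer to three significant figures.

r = 41 mm = 4.1 cm
RCF₁ = 11.18 × 4.1 × (8.02)² = 11.18 × 4.1 × 64.3204 ≈ 2,948.3 × g
RCF₂ = 11.18 × 4.1 × (14.083)² = 11.18 × 4.1 × 198.330889 ≈ 9,091.1 × g
Increase = 9,091.1 − 2,948.3 = 6,142.8

6140 × g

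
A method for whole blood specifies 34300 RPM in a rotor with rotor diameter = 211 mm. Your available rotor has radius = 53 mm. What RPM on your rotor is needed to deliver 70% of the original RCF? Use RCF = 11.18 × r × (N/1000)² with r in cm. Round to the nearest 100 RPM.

40500 RPM

Original rotor: r = 211 mm / 2 = 105.5 mm = 10.55 cm
RCF_original = 11.18 × 10.55 × (34.3)² = 11.18 × 10.55 × 1,176.49 ≈ 138,765.8 × g
Target RCF = 0.7 × 138,765.8 ≈ 97,136.1 × g
Your rotor: r = 53 mm = 5.3 cm
97,136.1 = 11.18 × 5.3 × (N/1000)²
(N/1000)² = 97,136.1 / 59.254 = 1639.317
N = 1000 × √1639.317 ≈ 40,488.5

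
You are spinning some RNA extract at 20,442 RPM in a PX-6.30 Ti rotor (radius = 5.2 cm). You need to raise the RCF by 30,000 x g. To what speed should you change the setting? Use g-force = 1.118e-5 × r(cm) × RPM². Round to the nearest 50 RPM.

≈ 30550 RPM

Current RCF = 1.118 × 10⁻⁵ × 5.2 × (20442)² = 1.118 × 10⁻⁵ × 5.2 × 417,875,364 ≈ 24,293.6 × g
Target RCF = 24,293.6 + 30,000 = 54,293.6 × g
N² = 54,293.6 / (5.8136 × 10⁻⁵) = 933,906,702
N ≈ √933,906,702 ≈ 30,559.9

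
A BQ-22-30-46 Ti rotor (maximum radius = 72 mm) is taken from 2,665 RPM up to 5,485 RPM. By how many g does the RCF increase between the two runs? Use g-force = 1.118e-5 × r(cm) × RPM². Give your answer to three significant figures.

≈ 1850 g

r = 72 mm = 7.2 cm
RCF₁ = 1.118 × 10⁻⁵ × 7.2 × (2665)² = 1.118 × 10⁻⁵ × 7.2 × 7,102,225 ≈ 571.7 × g
RCF₂ = 1.118 × 10⁻⁵ × 7.2 × (5485)² = 1.118 × 10⁻⁵ × 7.2 × 30,085,225 ≈ 2,421.7 × g
Increase = 2,421.7 − 571.7 = 1,850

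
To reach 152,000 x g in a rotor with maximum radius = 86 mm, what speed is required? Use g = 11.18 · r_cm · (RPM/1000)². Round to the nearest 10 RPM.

≈ 39760 RPM

r = 86 mm = 8.6 cm
152,000 = 11.18 × 8.6 × (N/1000)²
(N/1000)² = 152,000 / 96.148 = 1580.896
N = 1000 × √1580.896 ≈ 39,760.5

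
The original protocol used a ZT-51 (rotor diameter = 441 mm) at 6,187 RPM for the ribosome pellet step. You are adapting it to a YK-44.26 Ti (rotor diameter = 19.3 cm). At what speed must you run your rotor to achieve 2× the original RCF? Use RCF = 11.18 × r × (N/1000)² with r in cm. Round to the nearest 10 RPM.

≈ 13230 RPM

Original rotor: r = 441 mm / 2 = 220.5 mm = 22.05 cm
RCF = 11.18 × r × (N/1000)²
RCF_original = 11.18 × 22.05 × (6.187)² = 11.18 × 22.05 × 38.278969 ≈ 9,436.5 × g
Target RCF = 2 × 9,436.5 ≈ 18,873 × g
Your rotor: r = 19.3 / 2 = 9.65 cm
18,873 = 11.18 × 9.65 × (N/1000)²
(N/1000)² = 18,873 / 107.887 = 174.933
N = 1000 × √174.933 ≈ 13,226.2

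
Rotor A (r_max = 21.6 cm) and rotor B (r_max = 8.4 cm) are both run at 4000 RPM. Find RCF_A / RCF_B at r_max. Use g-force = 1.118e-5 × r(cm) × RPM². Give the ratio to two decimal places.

At fixed N, RCF ∝ r, so RCF_A/RCF_B = r_A/r_B = 21.6 / 8.4 = 2.5714.

2.57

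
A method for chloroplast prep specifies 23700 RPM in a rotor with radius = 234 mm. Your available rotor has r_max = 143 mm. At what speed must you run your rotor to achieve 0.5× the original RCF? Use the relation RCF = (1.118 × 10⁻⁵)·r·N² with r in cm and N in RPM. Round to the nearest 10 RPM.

≈ 21440 RPM

Original rotor: r = 234 mm = 23.4 cm
RCF_original = 1.118 × 10⁻⁵ × 23.4 × (23700)² = 1.118 × 10⁻⁵ × 23.4 × 561,690,000 ≈ 146,944.8 × g
Target RCF = 0.5 × 146,944.8 ≈ 73,472.4 × g
Your rotor: r = 143 mm = 14.3 cm
73,472.4 = 1.118 × 10⁻⁵ × 14.3 × N²
N² = 73,472.4 / (15.9874 × 10⁻⁵) = 459,564,407
N ≈ √459,564,407 ≈ 21,437.5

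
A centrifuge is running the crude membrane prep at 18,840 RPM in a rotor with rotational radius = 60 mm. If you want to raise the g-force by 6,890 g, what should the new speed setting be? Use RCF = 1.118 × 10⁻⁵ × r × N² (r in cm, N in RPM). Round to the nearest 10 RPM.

r = 60 mm = 6.0 cm
Current RCF = 1.118 × 10⁻⁵ × 6 × (18840)² = 1.118 × 10⁻⁵ × 6 × 354,945,600 ≈ 23,809.8 × g
Target RCF = 23,809.8 + 6,890 = 30,699.8 × g
N² = 30,699.8 / (6.708 × 10⁻⁵) = 457,659,511
N ≈ √457,659,511 ≈ 21,393.0

21390 RPM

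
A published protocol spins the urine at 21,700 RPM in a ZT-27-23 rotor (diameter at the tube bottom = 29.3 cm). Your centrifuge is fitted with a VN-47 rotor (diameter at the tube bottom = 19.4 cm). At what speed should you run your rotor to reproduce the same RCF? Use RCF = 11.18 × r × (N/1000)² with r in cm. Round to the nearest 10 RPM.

Original rotor: r = 29.3 / 2 = 14.65 cm
RCF = 11.18 × r × (N/1000)²
RCF_original = 11.18 × 14.65 × (21.7)² = 11.18 × 14.65 × 470.89 ≈ 77,125.7 × g
Your rotor: r = 19.4 / 2 = 9.7 cm
77,125.7 = 11.18 × 9.7 × (N/1000)²
(N/1000)² = 77,125.7 / 108.446 = 711.1899
N = 1000 × √711.1899 ≈ 26,668.1

≈ 26670 RPM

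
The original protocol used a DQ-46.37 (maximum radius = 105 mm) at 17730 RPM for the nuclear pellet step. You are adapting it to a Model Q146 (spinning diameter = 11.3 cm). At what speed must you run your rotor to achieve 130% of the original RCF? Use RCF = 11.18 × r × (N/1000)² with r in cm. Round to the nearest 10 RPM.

≈ 27560 RPM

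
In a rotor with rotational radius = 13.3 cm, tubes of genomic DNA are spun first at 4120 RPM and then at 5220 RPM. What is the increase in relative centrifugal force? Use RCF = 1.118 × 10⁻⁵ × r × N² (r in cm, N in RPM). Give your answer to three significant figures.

1530 x g

RCF₁ = 1.118 × 10⁻⁵ × 13.3 × (4120)² = 1.118 × 10⁻⁵ × 13.3 × 16,974,400 ≈ 2,524 × g
RCF₂ = 1.118 × 10⁻⁵ × 13.3 × (5220)² = 1.118 × 10⁻⁵ × 13.3 × 27,248,400 ≈ 4,051.7 × g
Increase = 4,051.7 − 2,524 = 1,527.7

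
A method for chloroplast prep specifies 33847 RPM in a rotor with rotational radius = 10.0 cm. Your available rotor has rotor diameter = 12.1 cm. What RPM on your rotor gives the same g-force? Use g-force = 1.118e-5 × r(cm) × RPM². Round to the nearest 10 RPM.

43520 RPM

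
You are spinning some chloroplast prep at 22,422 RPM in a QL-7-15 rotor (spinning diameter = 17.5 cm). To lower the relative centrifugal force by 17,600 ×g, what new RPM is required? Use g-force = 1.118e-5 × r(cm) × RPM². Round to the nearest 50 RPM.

r = 17.5 / 2 = 8.75 cm
Current RCF = 1.118 × 10⁻⁵ × 8.75 × (22422)² = 1.118 × 10⁻⁵ × 8.75 × 502,746,084 ≈ 49,181.1 × g
Target RCF = 49,181.1 − 17,600 = 31,581.1 × g
N² = 31,581.1 / (9.7825 × 10⁻⁵) = 322,832,609
N ≈ √322,832,609 ≈ 17,967.5

N₂ ≈ 17950 RPM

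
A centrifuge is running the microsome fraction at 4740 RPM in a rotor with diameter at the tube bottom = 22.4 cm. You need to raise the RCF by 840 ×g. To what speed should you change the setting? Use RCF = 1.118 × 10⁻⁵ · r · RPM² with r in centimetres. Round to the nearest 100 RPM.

≈ 5400 RPM

r = 22.4 / 2 = 11.2 cm
Current RCF = 1.118 × 10⁻⁵ × 11.2 × (4740)² = 1.118 × 10⁻⁵ × 11.2 × 22,467,600 ≈ 2,813.3 × g
Target RCF = 2,813.3 + 840 = 3,653.3 × g
N² = 3,653.3 / (12.5216 × 10⁻⁵) = 29,175,984
N ≈ √29,175,984 ≈ 5,401.5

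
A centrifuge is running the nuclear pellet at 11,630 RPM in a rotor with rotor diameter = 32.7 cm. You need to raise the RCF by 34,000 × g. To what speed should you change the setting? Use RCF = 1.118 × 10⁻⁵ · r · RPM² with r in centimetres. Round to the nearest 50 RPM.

N₂ ≈ 17900 RPM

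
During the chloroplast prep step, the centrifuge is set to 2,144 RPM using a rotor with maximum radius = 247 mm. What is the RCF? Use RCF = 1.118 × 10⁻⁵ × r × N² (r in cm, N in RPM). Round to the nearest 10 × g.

≈ 1270 g

r = 247 mm = 24.7 cm
RCF = 1.118 × 10⁻⁵ × r × N²
RCF = 1.118 × 10⁻⁵ × 24.7 × (2144)² = 1.118 × 10⁻⁵ × 24.7 × 4,596,736 ≈ 1,269.4 × g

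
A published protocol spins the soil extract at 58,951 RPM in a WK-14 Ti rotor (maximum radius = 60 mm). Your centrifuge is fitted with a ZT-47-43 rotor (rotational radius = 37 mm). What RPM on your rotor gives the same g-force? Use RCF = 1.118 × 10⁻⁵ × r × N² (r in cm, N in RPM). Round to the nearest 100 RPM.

Original rotor: r = 60 mm = 6.0 cm
RCF = 1.118 × 10⁻⁵ × r × N²
RCF_original = 1.118 × 10⁻⁵ × 6 × (58951)² = 1.118 × 10⁻⁵ × 6 × 3,475,220,401 ≈ 233,117.8 × g
Your rotor: r = 37 mm = 3.7 cm
233,117.8 = 1.118 × 10⁻⁵ × 3.7 × N²
N² = 233,117.8 / (4.1366 × 10⁻⁵) = 5,635,492,917
N ≈ √5,635,492,917 ≈ 75,069.9

75100 RPM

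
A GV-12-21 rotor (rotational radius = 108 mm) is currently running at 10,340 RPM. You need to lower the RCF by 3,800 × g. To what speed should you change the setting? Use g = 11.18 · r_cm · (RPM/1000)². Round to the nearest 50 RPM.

r = 108 mm = 10.8 cm
Current RCF = 11.18 × 10.8 × (10.34)² = 11.18 × 10.8 × 106.9156 ≈ 12,909.4 × g
Target RCF = 12,909.4 − 3,800 = 9,109.4 × g
(N/1000)² = 9,109.4 / 120.744 = 75.44391
N = 1000 × √75.44391 ≈ 8,685.8

N₂ ≈ 8700 RPM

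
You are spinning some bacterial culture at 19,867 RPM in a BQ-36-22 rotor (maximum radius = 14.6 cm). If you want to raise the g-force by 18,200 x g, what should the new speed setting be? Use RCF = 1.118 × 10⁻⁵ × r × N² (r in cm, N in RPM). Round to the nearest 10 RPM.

N₂ ≈ 22500 RPM

Current RCF = 1.118 × 10⁻⁵ × 14.6 × (19867)² = 1.118 × 10⁻⁵ × 14.6 × 394,697,689 ≈ 64,425.7 × g
Target RCF = 64,425.7 + 18,200 = 82,625.7 × g
N² = 82,625.7 / (16.3228 × 10⁻⁵) = 506,198,079
N ≈ √506,198,079 ≈ 22,498.8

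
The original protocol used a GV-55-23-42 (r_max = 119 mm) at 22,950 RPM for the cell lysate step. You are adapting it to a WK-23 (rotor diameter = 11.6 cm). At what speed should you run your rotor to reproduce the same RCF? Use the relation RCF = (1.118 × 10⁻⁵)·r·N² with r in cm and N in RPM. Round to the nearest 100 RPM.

Original rotor: r = 119 mm = 11.9 cm
RCF = 1.118 × 10⁻⁵ × r × N²
RCF_original = 1.118 × 10⁻⁵ × 11.9 × (22950)² = 1.118 × 10⁻⁵ × 11.9 × 526,702,500 ≈ 70,073.6 × g
Your rotor: r = 11.6 / 2 = 5.8 cm
70,073.6 = 1.118 × 10⁻⁵ × 5.8 × N²
N² = 70,073.6 / (6.4844 × 10⁻⁵) = 1,080,648,942
N ≈ √1,080,648,942 ≈ 32,873.2

≈ 32900 RPM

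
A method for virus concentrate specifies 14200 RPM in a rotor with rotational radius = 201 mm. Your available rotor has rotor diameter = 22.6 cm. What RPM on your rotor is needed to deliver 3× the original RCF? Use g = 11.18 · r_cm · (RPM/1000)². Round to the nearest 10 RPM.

≈ 32800 RPM

Original rotor: r = 201 mm = 20.1 cm
RCF = 11.18 × r × (N/1000)²
RCF_original = 11.18 × 20.1 × (14.2)² = 11.18 × 20.1 × 201.64 ≈ 45,312.1 × g
Target RCF = 3 × 45,312.1 ≈ 135,936.3 × g
Your rotor: r = 22.6 / 2 = 11.3 cm
135,936.3 = 11.18 × 11.3 × (N/1000)²
(N/1000)² = 135,936.3 / 126.334 = 1076.007
N = 1000 × √1076.007 ≈ 32,802.5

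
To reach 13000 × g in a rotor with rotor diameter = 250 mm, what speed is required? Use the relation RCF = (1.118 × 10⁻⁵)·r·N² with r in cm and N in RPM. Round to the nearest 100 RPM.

≈ 9600 RPM

r = 250 mm / 2 = 125 mm = 12.5 cm
13,000 = 1.118 × 10⁻⁵ × 12.5 × N²
N² = 13,000 / (13.975 × 10⁻⁵) = 93,023,256
N ≈ √93,023,256 ≈ 9,644.9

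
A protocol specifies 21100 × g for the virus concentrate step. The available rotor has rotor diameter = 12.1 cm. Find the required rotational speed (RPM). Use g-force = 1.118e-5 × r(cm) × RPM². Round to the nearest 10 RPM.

N ≈ 17660 RPM

r = 12.1 / 2 = 6.05 cm
21,100 = 1.118 × 10⁻⁵ × 6.05 × N²
N² = 21,100 / (6.7639 × 10⁻⁵) = 311,950,206
N ≈ √311,950,206 ≈ 17,662.1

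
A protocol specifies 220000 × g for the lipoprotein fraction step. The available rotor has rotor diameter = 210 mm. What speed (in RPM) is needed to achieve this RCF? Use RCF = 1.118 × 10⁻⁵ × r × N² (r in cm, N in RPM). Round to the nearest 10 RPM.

N ≈ 43290 RPM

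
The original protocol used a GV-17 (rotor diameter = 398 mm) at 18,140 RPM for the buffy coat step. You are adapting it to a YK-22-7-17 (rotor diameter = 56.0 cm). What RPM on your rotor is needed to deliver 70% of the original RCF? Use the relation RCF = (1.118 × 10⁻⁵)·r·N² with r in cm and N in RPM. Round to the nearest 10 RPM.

Original rotor: r = 398 mm / 2 = 199 mm = 19.9 cm
RCF_original = 1.118 × 10⁻⁵ × 19.9 × (18140)² = 1.118 × 10⁻⁵ × 19.9 × 329,059,600 ≈ 73,209.8 × g
Target RCF = 0.7 × 73,209.8 ≈ 51,246.9 × g
Your rotor: r = 56.0 / 2 = 28 cm
51,246.9 = 1.118 × 10⁻⁵ × 28 × N²
N² = 51,246.9 / (31.304 × 10⁻⁵) = 163,707,194
N ≈ √163,707,194 ≈ 12,794.8

12790 RPM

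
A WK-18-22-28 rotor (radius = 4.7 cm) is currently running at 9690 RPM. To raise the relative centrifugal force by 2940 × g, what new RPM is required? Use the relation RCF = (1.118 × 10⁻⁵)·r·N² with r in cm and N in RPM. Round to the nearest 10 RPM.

Current RCF = 1.118 × 10⁻⁵ × 4.7 × (9690)² = 1.118 × 10⁻⁵ × 4.7 × 93,896,100 ≈ 4,933.9 × g
Target RCF = 4,933.9 + 2,940 = 7,873.9 × g
N² = 7,873.9 / (5.2546 × 10⁻⁵) = 149,847,752
N ≈ √149,847,752 ≈ 12,241.2

12240 RPM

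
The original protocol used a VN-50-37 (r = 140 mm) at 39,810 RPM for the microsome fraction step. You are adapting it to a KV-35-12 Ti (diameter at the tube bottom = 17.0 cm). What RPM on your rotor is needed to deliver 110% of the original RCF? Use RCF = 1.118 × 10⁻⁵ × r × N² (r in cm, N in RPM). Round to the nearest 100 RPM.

≈ 53600 RPM

Original rotor: r = 140 mm = 14.0 cm
RCF = 1.118 × 10⁻⁵ × r × N²
RCF_original = 1.118 × 10⁻⁵ × 14 × (39810)² = 1.118 × 10⁻⁵ × 14 × 1,584,836,100 ≈ 248,058.5 × g
Target RCF = 1.1 × 248,058.5 ≈ 272,864.4 × g
Your rotor: r = 17.0 / 2 = 8.5 cm
272,864.4 = 1.118 × 10⁻⁵ × 8.5 × N²
N² = 272,864.4 / (9.503 × 10⁻⁵) = 2,871,350,100
N ≈ √2,871,350,100 ≈ 53,585.0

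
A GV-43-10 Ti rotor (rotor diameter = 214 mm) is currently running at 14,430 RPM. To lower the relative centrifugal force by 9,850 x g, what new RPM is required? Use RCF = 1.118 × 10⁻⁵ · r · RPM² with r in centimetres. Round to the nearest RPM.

11220 RPM

r = 214 mm / 2 = 107 mm = 10.7 cm
Current RCF = 1.118 × 10⁻⁵ × 10.7 × (14430)² = 1.118 × 10⁻⁵ × 10.7 × 208,224,900 ≈ 24,909.1 × g
Target RCF = 24,909.1 − 9,850 = 15,059.1 × g
N² = 15,059.1 / (11.9626 × 10⁻⁵) = 125,884,841
N ≈ √125,884,841 ≈ 11,219.8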